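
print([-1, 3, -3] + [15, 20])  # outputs [-1, 3, -3, 15, 20]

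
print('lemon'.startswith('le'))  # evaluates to True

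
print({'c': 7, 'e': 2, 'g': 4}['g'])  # 4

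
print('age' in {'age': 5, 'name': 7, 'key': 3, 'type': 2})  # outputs True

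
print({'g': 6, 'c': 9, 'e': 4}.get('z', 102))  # 102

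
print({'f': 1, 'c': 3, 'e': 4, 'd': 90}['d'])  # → 90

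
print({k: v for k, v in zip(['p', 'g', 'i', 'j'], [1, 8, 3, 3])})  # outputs {'p': 1, 'g': 8, 'i': 3, 'j': 3}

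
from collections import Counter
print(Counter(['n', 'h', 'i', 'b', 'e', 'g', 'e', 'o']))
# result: Counter({'e': 2, 'n': 1, 'h': 1, 'i': 1, 'b': 1, 'g': 1, 'o': 1})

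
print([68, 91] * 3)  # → [68, 91, 68, 91, 68, 91]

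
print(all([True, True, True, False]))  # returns False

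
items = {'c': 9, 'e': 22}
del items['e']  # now {'c': 9}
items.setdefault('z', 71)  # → 71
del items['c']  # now {'z': 71}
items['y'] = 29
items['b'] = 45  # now {'z': 71, 'y': 29, 'b': 45}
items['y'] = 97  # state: {'z': 71, 'y': 97, 'b': 45}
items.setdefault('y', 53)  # 97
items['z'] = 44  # {'z': 44, 'y': 97, 'b': 45}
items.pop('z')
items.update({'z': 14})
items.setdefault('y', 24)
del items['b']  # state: {'y': 97, 'z': 14}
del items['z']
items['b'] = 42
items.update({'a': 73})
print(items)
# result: {'y': 97, 'b': 42, 'a': 73}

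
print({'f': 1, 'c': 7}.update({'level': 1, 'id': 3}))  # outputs None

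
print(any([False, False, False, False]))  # False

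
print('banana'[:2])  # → ba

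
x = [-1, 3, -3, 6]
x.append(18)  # [-1, 3, -3, 6, 18]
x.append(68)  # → [-1, 3, -3, 6, 18, 68]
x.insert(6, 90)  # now [-1, 3, -3, 6, 18, 68, 90]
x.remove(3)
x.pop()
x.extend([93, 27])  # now [-1, -3, 6, 18, 68, 93, 27]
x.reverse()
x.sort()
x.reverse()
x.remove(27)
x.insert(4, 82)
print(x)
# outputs [93, 68, 18, 6, 82, -1, -3]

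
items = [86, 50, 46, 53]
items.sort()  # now [46, 50, 53, 86]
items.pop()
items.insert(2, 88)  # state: [46, 50, 88, 53]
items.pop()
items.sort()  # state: [46, 50, 88]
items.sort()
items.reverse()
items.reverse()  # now [46, 50, 88]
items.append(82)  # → [46, 50, 88, 82]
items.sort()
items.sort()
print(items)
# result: [46, 50, 82, 88]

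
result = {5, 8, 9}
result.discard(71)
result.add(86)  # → {5, 8, 9, 86}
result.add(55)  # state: {5, 8, 9, 55, 86}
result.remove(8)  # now {5, 9, 55, 86}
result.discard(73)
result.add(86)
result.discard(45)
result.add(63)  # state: {5, 9, 55, 63, 86}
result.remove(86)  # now {5, 9, 55, 63}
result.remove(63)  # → {5, 9, 55}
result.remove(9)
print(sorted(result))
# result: [5, 55]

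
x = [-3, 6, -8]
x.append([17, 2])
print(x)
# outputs [-3, 6, -8, [17, 2]]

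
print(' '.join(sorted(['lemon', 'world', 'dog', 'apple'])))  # apple dog lemon world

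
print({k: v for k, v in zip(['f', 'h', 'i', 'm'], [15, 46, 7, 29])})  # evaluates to {'f': 15, 'h': 46, 'i': 7, 'm': 29}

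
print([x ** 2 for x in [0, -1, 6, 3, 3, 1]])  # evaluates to [0, 1, 36, 9, 9, 1]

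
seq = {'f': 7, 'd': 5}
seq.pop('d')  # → 5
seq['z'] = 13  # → {'f': 7, 'z': 13}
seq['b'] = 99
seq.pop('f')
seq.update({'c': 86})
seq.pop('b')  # 99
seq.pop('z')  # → 13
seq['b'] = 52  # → {'c': 86, 'b': 52}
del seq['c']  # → {'b': 52}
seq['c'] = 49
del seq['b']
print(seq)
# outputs {'c': 49}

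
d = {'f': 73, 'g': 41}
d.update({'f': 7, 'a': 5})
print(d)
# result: {'f': 7, 'g': 41, 'a': 5}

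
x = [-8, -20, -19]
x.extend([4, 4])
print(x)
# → [-8, -20, -19, 4, 4]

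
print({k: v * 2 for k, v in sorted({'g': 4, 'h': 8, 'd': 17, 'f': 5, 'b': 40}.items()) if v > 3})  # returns {'b': 80, 'd': 34, 'f': 10, 'g': 8, 'h': 16}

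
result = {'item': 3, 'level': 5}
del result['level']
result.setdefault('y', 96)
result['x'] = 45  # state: {'item': 3, 'y': 96, 'x': 45}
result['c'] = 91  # {'item': 3, 'y': 96, 'x': 45, 'c': 91}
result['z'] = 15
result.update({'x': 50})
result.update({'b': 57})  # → {'item': 3, 'y': 96, 'x': 50, 'c': 91, 'z': 15, 'b': 57}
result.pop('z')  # 15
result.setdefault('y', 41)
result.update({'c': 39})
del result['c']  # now {'item': 3, 'y': 96, 'x': 50, 'b': 57}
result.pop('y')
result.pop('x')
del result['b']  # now {'item': 3}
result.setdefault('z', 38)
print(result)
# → {'item': 3, 'z': 38}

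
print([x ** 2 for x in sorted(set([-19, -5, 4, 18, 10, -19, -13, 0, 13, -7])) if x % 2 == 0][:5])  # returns [0, 16, 100, 324]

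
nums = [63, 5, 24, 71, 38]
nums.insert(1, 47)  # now [63, 47, 5, 24, 71, 38]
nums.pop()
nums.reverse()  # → [71, 24, 5, 47, 63]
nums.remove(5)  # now [71, 24, 47, 63]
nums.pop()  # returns 63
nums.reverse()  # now [47, 24, 71]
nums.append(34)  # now [47, 24, 71, 34]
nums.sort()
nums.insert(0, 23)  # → [23, 24, 34, 47, 71]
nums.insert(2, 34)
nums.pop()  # 71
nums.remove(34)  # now [23, 24, 34, 47]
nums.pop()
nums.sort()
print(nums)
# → [23, 24, 34]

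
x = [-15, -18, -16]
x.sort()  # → [-18, -16, -15]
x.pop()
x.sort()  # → [-18, -16]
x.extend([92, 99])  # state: [-18, -16, 92, 99]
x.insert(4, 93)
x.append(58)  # [-18, -16, 92, 99, 93, 58]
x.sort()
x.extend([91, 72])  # [-18, -16, 58, 92, 93, 99, 91, 72]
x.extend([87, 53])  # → [-18, -16, 58, 92, 93, 99, 91, 72, 87, 53]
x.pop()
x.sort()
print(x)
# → [-18, -16, 58, 72, 87, 91, 92, 93, 99]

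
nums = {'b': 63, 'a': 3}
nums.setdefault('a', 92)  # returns 3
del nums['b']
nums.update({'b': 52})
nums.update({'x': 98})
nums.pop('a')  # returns 3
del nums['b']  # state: {'x': 98}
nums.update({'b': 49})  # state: {'x': 98, 'b': 49}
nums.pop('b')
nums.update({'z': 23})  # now {'x': 98, 'z': 23}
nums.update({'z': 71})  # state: {'x': 98, 'z': 71}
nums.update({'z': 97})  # {'x': 98, 'z': 97}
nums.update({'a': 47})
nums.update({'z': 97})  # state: {'x': 98, 'z': 97, 'a': 47}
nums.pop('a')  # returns 47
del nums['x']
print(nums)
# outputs {'z': 97}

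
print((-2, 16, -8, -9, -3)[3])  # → -9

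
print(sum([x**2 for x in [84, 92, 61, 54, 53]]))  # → 24966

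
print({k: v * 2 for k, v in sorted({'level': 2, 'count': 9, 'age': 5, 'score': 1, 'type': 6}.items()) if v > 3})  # {'age': 10, 'count': 18, 'type': 12}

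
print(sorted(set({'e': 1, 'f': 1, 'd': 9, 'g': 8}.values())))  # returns [1, 8, 9]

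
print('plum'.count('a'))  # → 0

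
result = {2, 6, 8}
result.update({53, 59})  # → {2, 6, 8, 53, 59}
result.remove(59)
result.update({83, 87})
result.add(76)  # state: {2, 6, 8, 53, 76, 83, 87}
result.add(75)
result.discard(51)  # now {2, 6, 8, 53, 75, 76, 83, 87}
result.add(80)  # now {2, 6, 8, 53, 75, 76, 80, 83, 87}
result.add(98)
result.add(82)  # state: {2, 6, 8, 53, 75, 76, 80, 82, 83, 87, 98}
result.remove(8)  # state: {2, 6, 53, 75, 76, 80, 82, 83, 87, 98}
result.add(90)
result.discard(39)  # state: {2, 6, 53, 75, 76, 80, 82, 83, 87, 90, 98}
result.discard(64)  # {2, 6, 53, 75, 76, 80, 82, 83, 87, 90, 98}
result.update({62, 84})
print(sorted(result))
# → [2, 6, 53, 62, 75, 76, 80, 82, 83, 84, 87, 90, 98]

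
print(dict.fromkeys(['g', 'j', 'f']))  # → {'g': None, 'j': None, 'f': None}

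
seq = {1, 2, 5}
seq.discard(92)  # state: {1, 2, 5}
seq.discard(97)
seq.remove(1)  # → {2, 5}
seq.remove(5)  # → {2}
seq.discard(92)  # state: {2}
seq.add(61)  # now {2, 61}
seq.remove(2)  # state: {61}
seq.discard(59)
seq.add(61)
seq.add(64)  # {61, 64}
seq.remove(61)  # {64}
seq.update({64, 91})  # {64, 91}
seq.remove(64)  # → {91}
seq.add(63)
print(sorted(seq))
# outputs [63, 91]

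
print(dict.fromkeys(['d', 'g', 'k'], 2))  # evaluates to {'d': 2, 'g': 2, 'k': 2}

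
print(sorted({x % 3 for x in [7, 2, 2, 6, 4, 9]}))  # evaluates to [0, 1, 2]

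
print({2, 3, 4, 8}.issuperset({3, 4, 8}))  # True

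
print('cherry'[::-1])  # yrrehc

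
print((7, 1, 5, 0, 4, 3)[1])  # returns 1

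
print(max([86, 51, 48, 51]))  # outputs 86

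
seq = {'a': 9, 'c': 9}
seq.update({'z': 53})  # {'a': 9, 'c': 9, 'z': 53}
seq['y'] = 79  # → {'a': 9, 'c': 9, 'z': 53, 'y': 79}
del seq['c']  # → {'a': 9, 'z': 53, 'y': 79}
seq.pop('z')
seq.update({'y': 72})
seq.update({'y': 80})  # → {'a': 9, 'y': 80}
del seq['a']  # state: {'y': 80}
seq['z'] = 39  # {'y': 80, 'z': 39}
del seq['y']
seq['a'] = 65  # {'z': 39, 'a': 65}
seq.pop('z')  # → 39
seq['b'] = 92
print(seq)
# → {'a': 65, 'b': 92}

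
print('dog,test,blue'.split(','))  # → ['dog', 'test', 'blue']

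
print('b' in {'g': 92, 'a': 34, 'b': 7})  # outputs True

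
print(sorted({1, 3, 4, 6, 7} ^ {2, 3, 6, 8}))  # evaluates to [1, 2, 4, 7, 8]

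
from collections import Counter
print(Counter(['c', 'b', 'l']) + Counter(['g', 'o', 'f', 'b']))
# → Counter({'b': 2, 'c': 1, 'l': 1, 'g': 1, 'o': 1, 'f': 1})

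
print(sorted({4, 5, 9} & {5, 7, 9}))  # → [5, 9]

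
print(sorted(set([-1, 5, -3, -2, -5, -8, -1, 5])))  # [-8, -5, -3, -2, -1, 5]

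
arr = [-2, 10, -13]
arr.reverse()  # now [-13, 10, -2]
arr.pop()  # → -2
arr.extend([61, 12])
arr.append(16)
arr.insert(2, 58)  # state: [-13, 10, 58, 61, 12, 16]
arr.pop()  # 16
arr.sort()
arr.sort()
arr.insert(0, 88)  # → [88, -13, 10, 12, 58, 61]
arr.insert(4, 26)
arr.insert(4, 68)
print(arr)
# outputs [88, -13, 10, 12, 68, 26, 58, 61]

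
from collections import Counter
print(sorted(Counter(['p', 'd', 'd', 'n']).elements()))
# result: ['d', 'd', 'n', 'p']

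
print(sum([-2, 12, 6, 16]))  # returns 32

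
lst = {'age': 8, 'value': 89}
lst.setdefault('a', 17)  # 17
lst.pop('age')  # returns 8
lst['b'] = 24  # {'value': 89, 'a': 17, 'b': 24}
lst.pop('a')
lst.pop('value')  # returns 89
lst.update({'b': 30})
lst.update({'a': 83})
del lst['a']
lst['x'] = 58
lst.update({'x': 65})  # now {'b': 30, 'x': 65}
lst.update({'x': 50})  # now {'b': 30, 'x': 50}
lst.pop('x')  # 50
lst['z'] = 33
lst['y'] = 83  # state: {'b': 30, 'z': 33, 'y': 83}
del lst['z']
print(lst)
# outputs {'b': 30, 'y': 83}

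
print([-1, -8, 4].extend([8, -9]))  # None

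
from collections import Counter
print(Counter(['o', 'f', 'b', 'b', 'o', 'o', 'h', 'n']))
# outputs Counter({'o': 3, 'b': 2, 'f': 1, 'h': 1, 'n': 1})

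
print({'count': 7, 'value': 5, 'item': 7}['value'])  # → 5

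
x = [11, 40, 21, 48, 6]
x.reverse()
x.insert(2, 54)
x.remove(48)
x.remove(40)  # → [6, 54, 21, 11]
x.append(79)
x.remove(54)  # [6, 21, 11, 79]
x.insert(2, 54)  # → [6, 21, 54, 11, 79]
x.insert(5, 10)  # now [6, 21, 54, 11, 79, 10]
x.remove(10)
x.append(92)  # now [6, 21, 54, 11, 79, 92]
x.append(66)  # [6, 21, 54, 11, 79, 92, 66]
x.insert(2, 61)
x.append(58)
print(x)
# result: [6, 21, 61, 54, 11, 79, 92, 66, 58]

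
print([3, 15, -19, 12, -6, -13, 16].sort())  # None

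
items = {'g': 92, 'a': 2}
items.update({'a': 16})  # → {'g': 92, 'a': 16}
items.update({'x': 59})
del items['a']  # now {'g': 92, 'x': 59}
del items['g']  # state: {'x': 59}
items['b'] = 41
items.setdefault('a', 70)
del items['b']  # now {'x': 59, 'a': 70}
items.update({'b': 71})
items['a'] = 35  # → {'x': 59, 'a': 35, 'b': 71}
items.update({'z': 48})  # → {'x': 59, 'a': 35, 'b': 71, 'z': 48}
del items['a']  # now {'x': 59, 'b': 71, 'z': 48}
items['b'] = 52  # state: {'x': 59, 'b': 52, 'z': 48}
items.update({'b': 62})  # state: {'x': 59, 'b': 62, 'z': 48}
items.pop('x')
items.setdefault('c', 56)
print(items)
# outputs {'b': 62, 'z': 48, 'c': 56}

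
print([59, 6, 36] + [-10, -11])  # [59, 6, 36, -10, -11]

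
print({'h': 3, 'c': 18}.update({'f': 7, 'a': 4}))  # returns None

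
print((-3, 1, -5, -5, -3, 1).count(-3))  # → 2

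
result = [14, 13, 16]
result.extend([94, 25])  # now [14, 13, 16, 94, 25]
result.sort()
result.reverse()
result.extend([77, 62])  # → [94, 25, 16, 14, 13, 77, 62]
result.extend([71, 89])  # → [94, 25, 16, 14, 13, 77, 62, 71, 89]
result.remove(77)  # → [94, 25, 16, 14, 13, 62, 71, 89]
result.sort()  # [13, 14, 16, 25, 62, 71, 89, 94]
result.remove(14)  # [13, 16, 25, 62, 71, 89, 94]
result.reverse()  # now [94, 89, 71, 62, 25, 16, 13]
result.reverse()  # [13, 16, 25, 62, 71, 89, 94]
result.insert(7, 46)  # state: [13, 16, 25, 62, 71, 89, 94, 46]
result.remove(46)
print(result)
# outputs [13, 16, 25, 62, 71, 89, 94]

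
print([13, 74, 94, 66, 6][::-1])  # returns [6, 66, 94, 74, 13]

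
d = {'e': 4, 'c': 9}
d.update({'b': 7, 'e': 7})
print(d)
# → {'e': 7, 'c': 9, 'b': 7}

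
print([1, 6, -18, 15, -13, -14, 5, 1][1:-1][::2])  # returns [6, 15, -14]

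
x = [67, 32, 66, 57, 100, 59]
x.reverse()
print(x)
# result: [59, 100, 57, 66, 32, 67]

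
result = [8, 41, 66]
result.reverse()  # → [66, 41, 8]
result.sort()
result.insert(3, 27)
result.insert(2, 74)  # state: [8, 41, 74, 66, 27]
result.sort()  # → [8, 27, 41, 66, 74]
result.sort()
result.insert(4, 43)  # [8, 27, 41, 66, 43, 74]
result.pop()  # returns 74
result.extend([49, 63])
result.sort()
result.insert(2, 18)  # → [8, 27, 18, 41, 43, 49, 63, 66]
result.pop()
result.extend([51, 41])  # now [8, 27, 18, 41, 43, 49, 63, 51, 41]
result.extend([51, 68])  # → [8, 27, 18, 41, 43, 49, 63, 51, 41, 51, 68]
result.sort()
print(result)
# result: [8, 18, 27, 41, 41, 43, 49, 51, 51, 63, 68]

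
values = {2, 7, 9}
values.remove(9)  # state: {2, 7}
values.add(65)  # {2, 7, 65}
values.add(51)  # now {2, 7, 51, 65}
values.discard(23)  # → {2, 7, 51, 65}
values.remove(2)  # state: {7, 51, 65}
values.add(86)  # {7, 51, 65, 86}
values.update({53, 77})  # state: {7, 51, 53, 65, 77, 86}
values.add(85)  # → {7, 51, 53, 65, 77, 85, 86}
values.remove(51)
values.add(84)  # {7, 53, 65, 77, 84, 85, 86}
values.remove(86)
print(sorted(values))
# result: [7, 53, 65, 77, 84, 85]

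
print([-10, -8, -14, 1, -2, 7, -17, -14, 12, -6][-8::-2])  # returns [-14, -10]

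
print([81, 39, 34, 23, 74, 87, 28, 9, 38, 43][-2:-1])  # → [38]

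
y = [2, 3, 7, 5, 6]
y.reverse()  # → [6, 5, 7, 3, 2]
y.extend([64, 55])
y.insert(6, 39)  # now [6, 5, 7, 3, 2, 64, 39, 55]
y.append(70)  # [6, 5, 7, 3, 2, 64, 39, 55, 70]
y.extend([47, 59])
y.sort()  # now [2, 3, 5, 6, 7, 39, 47, 55, 59, 64, 70]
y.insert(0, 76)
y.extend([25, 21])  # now [76, 2, 3, 5, 6, 7, 39, 47, 55, 59, 64, 70, 25, 21]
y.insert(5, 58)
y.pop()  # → 21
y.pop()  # 25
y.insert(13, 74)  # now [76, 2, 3, 5, 6, 58, 7, 39, 47, 55, 59, 64, 70, 74]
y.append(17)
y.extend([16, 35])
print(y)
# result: [76, 2, 3, 5, 6, 58, 7, 39, 47, 55, 59, 64, 70, 74, 17, 16, 35]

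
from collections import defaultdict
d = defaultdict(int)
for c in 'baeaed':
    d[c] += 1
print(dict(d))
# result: {'b': 1, 'a': 2, 'e': 2, 'd': 1}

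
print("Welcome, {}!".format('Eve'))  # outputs Welcome, Eve!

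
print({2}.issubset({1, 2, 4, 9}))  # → True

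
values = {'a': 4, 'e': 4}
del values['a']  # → {'e': 4}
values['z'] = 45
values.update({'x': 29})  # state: {'e': 4, 'z': 45, 'x': 29}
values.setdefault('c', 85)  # 85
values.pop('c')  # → 85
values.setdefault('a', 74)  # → 74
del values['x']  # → {'e': 4, 'z': 45, 'a': 74}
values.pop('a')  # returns 74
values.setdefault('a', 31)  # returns 31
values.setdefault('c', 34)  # 34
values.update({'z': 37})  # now {'e': 4, 'z': 37, 'a': 31, 'c': 34}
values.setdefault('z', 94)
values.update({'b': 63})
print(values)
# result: {'e': 4, 'z': 37, 'a': 31, 'c': 34, 'b': 63}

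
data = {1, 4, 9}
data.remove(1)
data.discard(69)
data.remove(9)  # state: {4}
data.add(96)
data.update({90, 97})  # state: {4, 90, 96, 97}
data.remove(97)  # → {4, 90, 96}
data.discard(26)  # {4, 90, 96}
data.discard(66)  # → {4, 90, 96}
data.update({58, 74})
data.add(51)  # {4, 51, 58, 74, 90, 96}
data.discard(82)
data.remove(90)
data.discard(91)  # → {4, 51, 58, 74, 96}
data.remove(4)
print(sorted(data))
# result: [51, 58, 74, 96]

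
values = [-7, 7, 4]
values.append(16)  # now [-7, 7, 4, 16]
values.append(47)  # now [-7, 7, 4, 16, 47]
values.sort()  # [-7, 4, 7, 16, 47]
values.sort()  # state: [-7, 4, 7, 16, 47]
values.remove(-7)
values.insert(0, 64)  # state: [64, 4, 7, 16, 47]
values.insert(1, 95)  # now [64, 95, 4, 7, 16, 47]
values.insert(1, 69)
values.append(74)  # [64, 69, 95, 4, 7, 16, 47, 74]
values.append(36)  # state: [64, 69, 95, 4, 7, 16, 47, 74, 36]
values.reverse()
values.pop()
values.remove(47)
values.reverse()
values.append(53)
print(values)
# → [69, 95, 4, 7, 16, 74, 36, 53]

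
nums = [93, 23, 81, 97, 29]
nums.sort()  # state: [23, 29, 81, 93, 97]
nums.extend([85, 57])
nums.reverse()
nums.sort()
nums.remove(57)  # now [23, 29, 81, 85, 93, 97]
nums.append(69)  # [23, 29, 81, 85, 93, 97, 69]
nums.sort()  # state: [23, 29, 69, 81, 85, 93, 97]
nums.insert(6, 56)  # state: [23, 29, 69, 81, 85, 93, 56, 97]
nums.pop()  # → 97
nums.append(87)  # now [23, 29, 69, 81, 85, 93, 56, 87]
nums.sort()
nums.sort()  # [23, 29, 56, 69, 81, 85, 87, 93]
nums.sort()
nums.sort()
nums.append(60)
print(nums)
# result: [23, 29, 56, 69, 81, 85, 87, 93, 60]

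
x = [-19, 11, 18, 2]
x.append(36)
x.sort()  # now [-19, 2, 11, 18, 36]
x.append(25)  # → [-19, 2, 11, 18, 36, 25]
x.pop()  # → 25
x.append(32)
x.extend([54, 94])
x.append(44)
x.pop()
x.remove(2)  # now [-19, 11, 18, 36, 32, 54, 94]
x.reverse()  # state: [94, 54, 32, 36, 18, 11, -19]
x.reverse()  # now [-19, 11, 18, 36, 32, 54, 94]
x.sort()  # [-19, 11, 18, 32, 36, 54, 94]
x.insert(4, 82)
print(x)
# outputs [-19, 11, 18, 32, 82, 36, 54, 94]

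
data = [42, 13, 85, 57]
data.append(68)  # [42, 13, 85, 57, 68]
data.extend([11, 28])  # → [42, 13, 85, 57, 68, 11, 28]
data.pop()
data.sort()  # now [11, 13, 42, 57, 68, 85]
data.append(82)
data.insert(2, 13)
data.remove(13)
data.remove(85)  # [11, 13, 42, 57, 68, 82]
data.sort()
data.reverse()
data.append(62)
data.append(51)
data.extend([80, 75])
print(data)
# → [82, 68, 57, 42, 13, 11, 62, 51, 80, 75]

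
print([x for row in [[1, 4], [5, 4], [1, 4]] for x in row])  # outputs [1, 4, 5, 4, 1, 4]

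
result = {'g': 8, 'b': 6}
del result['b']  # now {'g': 8}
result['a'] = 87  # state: {'g': 8, 'a': 87}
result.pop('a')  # 87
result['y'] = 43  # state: {'g': 8, 'y': 43}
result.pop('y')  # 43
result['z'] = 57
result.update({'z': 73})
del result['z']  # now {'g': 8}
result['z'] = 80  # {'g': 8, 'z': 80}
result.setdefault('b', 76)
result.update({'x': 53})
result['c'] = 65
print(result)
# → {'g': 8, 'z': 80, 'b': 76, 'x': 53, 'c': 65}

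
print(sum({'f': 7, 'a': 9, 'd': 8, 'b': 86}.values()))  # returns 110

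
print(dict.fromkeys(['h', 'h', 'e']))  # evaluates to {'h': None, 'e': None}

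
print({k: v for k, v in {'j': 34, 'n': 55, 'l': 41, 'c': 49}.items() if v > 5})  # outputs {'j': 34, 'n': 55, 'l': 41, 'c': 49}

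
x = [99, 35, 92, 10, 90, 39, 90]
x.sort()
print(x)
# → [10, 35, 39, 90, 90, 92, 99]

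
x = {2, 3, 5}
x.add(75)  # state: {2, 3, 5, 75}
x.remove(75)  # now {2, 3, 5}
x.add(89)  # {2, 3, 5, 89}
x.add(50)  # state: {2, 3, 5, 50, 89}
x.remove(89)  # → {2, 3, 5, 50}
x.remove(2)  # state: {3, 5, 50}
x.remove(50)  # {3, 5}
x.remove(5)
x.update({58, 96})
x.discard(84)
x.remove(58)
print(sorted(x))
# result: [3, 96]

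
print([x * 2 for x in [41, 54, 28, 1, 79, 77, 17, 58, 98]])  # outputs [82, 108, 56, 2, 158, 154, 34, 116, 196]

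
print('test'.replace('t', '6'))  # 6es6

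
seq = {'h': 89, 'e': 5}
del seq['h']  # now {'e': 5}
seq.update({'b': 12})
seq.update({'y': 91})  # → {'e': 5, 'b': 12, 'y': 91}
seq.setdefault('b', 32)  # 12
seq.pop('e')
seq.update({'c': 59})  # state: {'b': 12, 'y': 91, 'c': 59}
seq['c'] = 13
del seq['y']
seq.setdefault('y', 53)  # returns 53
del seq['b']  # {'c': 13, 'y': 53}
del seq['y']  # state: {'c': 13}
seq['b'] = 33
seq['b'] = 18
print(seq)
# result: {'c': 13, 'b': 18}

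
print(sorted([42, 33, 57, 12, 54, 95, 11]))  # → [11, 12, 33, 42, 54, 57, 95]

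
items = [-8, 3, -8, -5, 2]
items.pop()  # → 2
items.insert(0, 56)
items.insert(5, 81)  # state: [56, -8, 3, -8, -5, 81]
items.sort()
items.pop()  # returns 81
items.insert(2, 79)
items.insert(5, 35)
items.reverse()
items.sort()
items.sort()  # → [-8, -8, -5, 3, 35, 56, 79]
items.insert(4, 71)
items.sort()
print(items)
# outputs [-8, -8, -5, 3, 35, 56, 71, 79]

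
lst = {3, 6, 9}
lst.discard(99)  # {3, 6, 9}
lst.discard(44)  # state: {3, 6, 9}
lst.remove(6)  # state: {3, 9}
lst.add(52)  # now {3, 9, 52}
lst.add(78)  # {3, 9, 52, 78}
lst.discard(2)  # {3, 9, 52, 78}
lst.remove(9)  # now {3, 52, 78}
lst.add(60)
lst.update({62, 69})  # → {3, 52, 60, 62, 69, 78}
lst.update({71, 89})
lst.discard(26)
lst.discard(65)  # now {3, 52, 60, 62, 69, 71, 78, 89}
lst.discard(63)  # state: {3, 52, 60, 62, 69, 71, 78, 89}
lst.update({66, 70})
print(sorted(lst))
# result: [3, 52, 60, 62, 66, 69, 70, 71, 78, 89]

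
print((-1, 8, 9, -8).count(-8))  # 1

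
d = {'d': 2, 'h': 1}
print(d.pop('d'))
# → 2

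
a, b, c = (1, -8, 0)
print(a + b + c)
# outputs -7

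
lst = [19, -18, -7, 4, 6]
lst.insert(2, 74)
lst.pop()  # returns 6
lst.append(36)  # [19, -18, 74, -7, 4, 36]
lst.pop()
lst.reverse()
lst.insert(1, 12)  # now [4, 12, -7, 74, -18, 19]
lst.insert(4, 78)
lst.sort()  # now [-18, -7, 4, 12, 19, 74, 78]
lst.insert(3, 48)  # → [-18, -7, 4, 48, 12, 19, 74, 78]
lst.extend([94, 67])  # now [-18, -7, 4, 48, 12, 19, 74, 78, 94, 67]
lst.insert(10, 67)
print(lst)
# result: [-18, -7, 4, 48, 12, 19, 74, 78, 94, 67, 67]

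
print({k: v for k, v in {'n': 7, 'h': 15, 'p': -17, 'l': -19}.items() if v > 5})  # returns {'n': 7, 'h': 15}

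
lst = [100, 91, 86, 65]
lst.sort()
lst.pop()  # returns 100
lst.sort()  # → [65, 86, 91]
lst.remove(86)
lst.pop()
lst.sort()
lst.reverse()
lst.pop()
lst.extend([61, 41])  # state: [61, 41]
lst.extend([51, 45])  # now [61, 41, 51, 45]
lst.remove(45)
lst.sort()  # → [41, 51, 61]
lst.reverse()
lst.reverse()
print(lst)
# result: [41, 51, 61]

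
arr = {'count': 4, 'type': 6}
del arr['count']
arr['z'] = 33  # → {'type': 6, 'z': 33}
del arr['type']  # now {'z': 33}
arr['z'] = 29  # {'z': 29}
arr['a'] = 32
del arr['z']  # {'a': 32}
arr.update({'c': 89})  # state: {'a': 32, 'c': 89}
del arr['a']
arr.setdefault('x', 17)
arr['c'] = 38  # {'c': 38, 'x': 17}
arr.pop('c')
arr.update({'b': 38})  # {'x': 17, 'b': 38}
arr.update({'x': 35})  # {'x': 35, 'b': 38}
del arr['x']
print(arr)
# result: {'b': 38}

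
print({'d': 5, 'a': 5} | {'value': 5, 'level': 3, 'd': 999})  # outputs {'d': 999, 'a': 5, 'value': 5, 'level': 3}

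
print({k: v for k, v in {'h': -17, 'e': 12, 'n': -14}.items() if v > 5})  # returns {'e': 12}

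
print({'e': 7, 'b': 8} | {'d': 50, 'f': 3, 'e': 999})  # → {'e': 999, 'b': 8, 'd': 50, 'f': 3}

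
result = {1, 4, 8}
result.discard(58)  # {1, 4, 8}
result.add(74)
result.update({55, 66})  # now {1, 4, 8, 55, 66, 74}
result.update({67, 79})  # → {1, 4, 8, 55, 66, 67, 74, 79}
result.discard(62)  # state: {1, 4, 8, 55, 66, 67, 74, 79}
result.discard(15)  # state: {1, 4, 8, 55, 66, 67, 74, 79}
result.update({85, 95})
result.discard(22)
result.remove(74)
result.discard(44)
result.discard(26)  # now {1, 4, 8, 55, 66, 67, 79, 85, 95}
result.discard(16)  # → {1, 4, 8, 55, 66, 67, 79, 85, 95}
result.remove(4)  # {1, 8, 55, 66, 67, 79, 85, 95}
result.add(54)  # {1, 8, 54, 55, 66, 67, 79, 85, 95}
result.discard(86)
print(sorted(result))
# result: [1, 8, 54, 55, 66, 67, 79, 85, 95]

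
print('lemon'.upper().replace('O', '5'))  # LEM5N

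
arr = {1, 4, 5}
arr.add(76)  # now {1, 4, 5, 76}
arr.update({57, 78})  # {1, 4, 5, 57, 76, 78}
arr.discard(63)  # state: {1, 4, 5, 57, 76, 78}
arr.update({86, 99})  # {1, 4, 5, 57, 76, 78, 86, 99}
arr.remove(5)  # {1, 4, 57, 76, 78, 86, 99}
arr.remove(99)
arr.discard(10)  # {1, 4, 57, 76, 78, 86}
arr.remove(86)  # {1, 4, 57, 76, 78}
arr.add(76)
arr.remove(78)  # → {1, 4, 57, 76}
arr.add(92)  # {1, 4, 57, 76, 92}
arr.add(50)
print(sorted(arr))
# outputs [1, 4, 50, 57, 76, 92]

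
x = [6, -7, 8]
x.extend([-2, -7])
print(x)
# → [6, -7, 8, -2, -7]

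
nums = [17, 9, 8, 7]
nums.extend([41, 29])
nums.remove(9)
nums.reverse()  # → [29, 41, 7, 8, 17]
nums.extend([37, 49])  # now [29, 41, 7, 8, 17, 37, 49]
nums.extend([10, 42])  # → [29, 41, 7, 8, 17, 37, 49, 10, 42]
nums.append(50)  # [29, 41, 7, 8, 17, 37, 49, 10, 42, 50]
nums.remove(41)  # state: [29, 7, 8, 17, 37, 49, 10, 42, 50]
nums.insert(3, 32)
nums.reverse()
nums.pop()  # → 29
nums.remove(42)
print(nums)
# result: [50, 10, 49, 37, 17, 32, 8, 7]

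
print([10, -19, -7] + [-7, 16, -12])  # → [10, -19, -7, -7, 16, -12]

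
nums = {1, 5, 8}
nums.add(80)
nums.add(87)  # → {1, 5, 8, 80, 87}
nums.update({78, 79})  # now {1, 5, 8, 78, 79, 80, 87}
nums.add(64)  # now {1, 5, 8, 64, 78, 79, 80, 87}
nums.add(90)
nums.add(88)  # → {1, 5, 8, 64, 78, 79, 80, 87, 88, 90}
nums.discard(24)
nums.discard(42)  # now {1, 5, 8, 64, 78, 79, 80, 87, 88, 90}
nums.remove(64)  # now {1, 5, 8, 78, 79, 80, 87, 88, 90}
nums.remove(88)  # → {1, 5, 8, 78, 79, 80, 87, 90}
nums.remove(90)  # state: {1, 5, 8, 78, 79, 80, 87}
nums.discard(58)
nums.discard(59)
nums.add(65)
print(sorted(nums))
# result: [1, 5, 8, 65, 78, 79, 80, 87]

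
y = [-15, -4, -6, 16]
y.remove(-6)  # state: [-15, -4, 16]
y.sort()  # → [-15, -4, 16]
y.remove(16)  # [-15, -4]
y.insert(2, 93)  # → [-15, -4, 93]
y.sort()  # [-15, -4, 93]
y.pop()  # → 93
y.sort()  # [-15, -4]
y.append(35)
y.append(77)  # [-15, -4, 35, 77]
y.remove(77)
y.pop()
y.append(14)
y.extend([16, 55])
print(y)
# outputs [-15, -4, 14, 16, 55]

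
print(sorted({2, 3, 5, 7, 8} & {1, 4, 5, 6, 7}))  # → [5, 7]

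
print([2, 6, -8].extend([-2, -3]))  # None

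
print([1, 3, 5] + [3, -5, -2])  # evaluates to [1, 3, 5, 3, -5, -2]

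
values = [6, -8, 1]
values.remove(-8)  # [6, 1]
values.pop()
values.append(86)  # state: [6, 86]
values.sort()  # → [6, 86]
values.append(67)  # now [6, 86, 67]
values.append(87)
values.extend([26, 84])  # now [6, 86, 67, 87, 26, 84]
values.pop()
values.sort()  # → [6, 26, 67, 86, 87]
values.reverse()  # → [87, 86, 67, 26, 6]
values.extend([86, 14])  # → [87, 86, 67, 26, 6, 86, 14]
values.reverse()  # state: [14, 86, 6, 26, 67, 86, 87]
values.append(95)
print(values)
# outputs [14, 86, 6, 26, 67, 86, 87, 95]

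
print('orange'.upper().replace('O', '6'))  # 6RANGE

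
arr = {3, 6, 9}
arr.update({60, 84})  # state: {3, 6, 9, 60, 84}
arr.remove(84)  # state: {3, 6, 9, 60}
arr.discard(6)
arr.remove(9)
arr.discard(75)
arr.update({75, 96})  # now {3, 60, 75, 96}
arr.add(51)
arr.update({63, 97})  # {3, 51, 60, 63, 75, 96, 97}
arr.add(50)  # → {3, 50, 51, 60, 63, 75, 96, 97}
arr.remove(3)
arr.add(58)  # {50, 51, 58, 60, 63, 75, 96, 97}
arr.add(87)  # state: {50, 51, 58, 60, 63, 75, 87, 96, 97}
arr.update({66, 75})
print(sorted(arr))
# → [50, 51, 58, 60, 63, 66, 75, 87, 96, 97]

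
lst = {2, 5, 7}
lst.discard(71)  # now {2, 5, 7}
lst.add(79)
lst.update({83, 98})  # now {2, 5, 7, 79, 83, 98}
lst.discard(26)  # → {2, 5, 7, 79, 83, 98}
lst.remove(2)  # {5, 7, 79, 83, 98}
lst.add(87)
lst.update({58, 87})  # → {5, 7, 58, 79, 83, 87, 98}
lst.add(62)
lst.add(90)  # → {5, 7, 58, 62, 79, 83, 87, 90, 98}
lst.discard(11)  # {5, 7, 58, 62, 79, 83, 87, 90, 98}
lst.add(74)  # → {5, 7, 58, 62, 74, 79, 83, 87, 90, 98}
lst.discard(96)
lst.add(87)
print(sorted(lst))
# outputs [5, 7, 58, 62, 74, 79, 83, 87, 90, 98]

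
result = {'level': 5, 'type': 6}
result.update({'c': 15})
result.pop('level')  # 5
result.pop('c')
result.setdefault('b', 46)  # 46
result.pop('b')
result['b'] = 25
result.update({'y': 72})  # {'type': 6, 'b': 25, 'y': 72}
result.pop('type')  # 6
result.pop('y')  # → 72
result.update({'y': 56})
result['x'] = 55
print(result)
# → {'b': 25, 'y': 56, 'x': 55}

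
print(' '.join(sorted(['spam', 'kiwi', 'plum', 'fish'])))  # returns fish kiwi plum spam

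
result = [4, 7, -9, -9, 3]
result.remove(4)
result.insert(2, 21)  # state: [7, -9, 21, -9, 3]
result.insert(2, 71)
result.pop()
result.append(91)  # [7, -9, 71, 21, -9, 91]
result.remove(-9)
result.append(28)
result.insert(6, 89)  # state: [7, 71, 21, -9, 91, 28, 89]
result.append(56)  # [7, 71, 21, -9, 91, 28, 89, 56]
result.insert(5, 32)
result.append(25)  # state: [7, 71, 21, -9, 91, 32, 28, 89, 56, 25]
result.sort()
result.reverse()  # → [91, 89, 71, 56, 32, 28, 25, 21, 7, -9]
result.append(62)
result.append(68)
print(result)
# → [91, 89, 71, 56, 32, 28, 25, 21, 7, -9, 62, 68]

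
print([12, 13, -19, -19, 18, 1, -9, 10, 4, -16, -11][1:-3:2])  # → [13, -19, 1, 10]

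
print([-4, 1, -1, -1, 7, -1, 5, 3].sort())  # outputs None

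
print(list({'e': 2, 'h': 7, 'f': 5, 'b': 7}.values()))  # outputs [2, 7, 5, 7]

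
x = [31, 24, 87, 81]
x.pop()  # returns 81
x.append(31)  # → [31, 24, 87, 31]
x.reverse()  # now [31, 87, 24, 31]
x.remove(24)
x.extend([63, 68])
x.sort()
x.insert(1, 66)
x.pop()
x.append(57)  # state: [31, 66, 31, 63, 68, 57]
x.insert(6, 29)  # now [31, 66, 31, 63, 68, 57, 29]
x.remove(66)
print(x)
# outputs [31, 31, 63, 68, 57, 29]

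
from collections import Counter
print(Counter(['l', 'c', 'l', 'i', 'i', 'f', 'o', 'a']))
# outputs Counter({'l': 2, 'i': 2, 'c': 1, 'f': 1, 'o': 1, 'a': 1})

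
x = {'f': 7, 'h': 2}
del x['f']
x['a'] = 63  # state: {'h': 2, 'a': 63}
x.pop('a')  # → 63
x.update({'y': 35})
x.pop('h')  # 2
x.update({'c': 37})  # {'y': 35, 'c': 37}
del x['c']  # {'y': 35}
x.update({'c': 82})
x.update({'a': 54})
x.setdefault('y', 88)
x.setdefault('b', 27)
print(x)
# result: {'y': 35, 'c': 82, 'a': 54, 'b': 27}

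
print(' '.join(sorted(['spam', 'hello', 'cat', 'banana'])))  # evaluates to banana cat hello spam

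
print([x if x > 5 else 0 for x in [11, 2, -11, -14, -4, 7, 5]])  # [11, 0, 0, 0, 0, 7, 0]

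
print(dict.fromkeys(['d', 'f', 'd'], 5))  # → {'d': 5, 'f': 5}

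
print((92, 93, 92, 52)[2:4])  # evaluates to (92, 52)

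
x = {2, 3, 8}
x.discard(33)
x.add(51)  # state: {2, 3, 8, 51}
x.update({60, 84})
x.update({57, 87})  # {2, 3, 8, 51, 57, 60, 84, 87}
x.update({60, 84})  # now {2, 3, 8, 51, 57, 60, 84, 87}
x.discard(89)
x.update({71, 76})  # {2, 3, 8, 51, 57, 60, 71, 76, 84, 87}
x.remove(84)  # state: {2, 3, 8, 51, 57, 60, 71, 76, 87}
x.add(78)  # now {2, 3, 8, 51, 57, 60, 71, 76, 78, 87}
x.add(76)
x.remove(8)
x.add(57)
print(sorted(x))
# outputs [2, 3, 51, 57, 60, 71, 76, 78, 87]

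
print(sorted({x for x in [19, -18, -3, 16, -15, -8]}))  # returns [-18, -15, -8, -3, 16, 19]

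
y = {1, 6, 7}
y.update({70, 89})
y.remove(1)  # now {6, 7, 70, 89}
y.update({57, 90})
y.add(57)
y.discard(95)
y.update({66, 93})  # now {6, 7, 57, 66, 70, 89, 90, 93}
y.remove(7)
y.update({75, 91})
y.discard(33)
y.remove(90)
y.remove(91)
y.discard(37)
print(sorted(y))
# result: [6, 57, 66, 70, 75, 89, 93]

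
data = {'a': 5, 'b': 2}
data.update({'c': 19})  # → {'a': 5, 'b': 2, 'c': 19}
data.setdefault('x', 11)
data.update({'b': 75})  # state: {'a': 5, 'b': 75, 'c': 19, 'x': 11}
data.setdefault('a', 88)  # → 5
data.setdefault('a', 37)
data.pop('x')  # 11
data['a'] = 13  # {'a': 13, 'b': 75, 'c': 19}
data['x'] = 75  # {'a': 13, 'b': 75, 'c': 19, 'x': 75}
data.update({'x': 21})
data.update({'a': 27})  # {'a': 27, 'b': 75, 'c': 19, 'x': 21}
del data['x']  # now {'a': 27, 'b': 75, 'c': 19}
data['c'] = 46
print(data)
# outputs {'a': 27, 'b': 75, 'c': 46}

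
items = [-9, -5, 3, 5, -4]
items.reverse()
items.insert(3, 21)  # [-4, 5, 3, 21, -5, -9]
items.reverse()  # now [-9, -5, 21, 3, 5, -4]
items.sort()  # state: [-9, -5, -4, 3, 5, 21]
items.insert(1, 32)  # [-9, 32, -5, -4, 3, 5, 21]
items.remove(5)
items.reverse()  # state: [21, 3, -4, -5, 32, -9]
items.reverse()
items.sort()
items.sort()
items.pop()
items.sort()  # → [-9, -5, -4, 3, 21]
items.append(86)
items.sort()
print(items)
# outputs [-9, -5, -4, 3, 21, 86]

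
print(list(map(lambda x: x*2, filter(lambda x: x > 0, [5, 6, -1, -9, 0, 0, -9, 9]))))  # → [10, 12, 18]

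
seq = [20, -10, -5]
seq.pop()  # -5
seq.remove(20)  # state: [-10]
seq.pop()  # -10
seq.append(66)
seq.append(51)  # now [66, 51]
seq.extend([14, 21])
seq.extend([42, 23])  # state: [66, 51, 14, 21, 42, 23]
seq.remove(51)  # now [66, 14, 21, 42, 23]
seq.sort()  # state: [14, 21, 23, 42, 66]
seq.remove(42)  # [14, 21, 23, 66]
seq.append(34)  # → [14, 21, 23, 66, 34]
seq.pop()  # 34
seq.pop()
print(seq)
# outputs [14, 21, 23]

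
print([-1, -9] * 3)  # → [-1, -9, -1, -9, -1, -9]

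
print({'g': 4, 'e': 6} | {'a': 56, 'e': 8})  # {'g': 4, 'e': 8, 'a': 56}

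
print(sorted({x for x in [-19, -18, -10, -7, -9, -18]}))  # [-19, -18, -10, -9, -7]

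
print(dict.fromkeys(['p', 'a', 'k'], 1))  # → {'p': 1, 'a': 1, 'k': 1}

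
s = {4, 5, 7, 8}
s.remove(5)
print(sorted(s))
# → [4, 7, 8]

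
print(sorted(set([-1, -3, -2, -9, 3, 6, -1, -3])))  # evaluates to [-9, -3, -2, -1, 3, 6]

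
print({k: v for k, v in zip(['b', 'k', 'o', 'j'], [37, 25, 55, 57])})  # {'b': 37, 'k': 25, 'o': 55, 'j': 57}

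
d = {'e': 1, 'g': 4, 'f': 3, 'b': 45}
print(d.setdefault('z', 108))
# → 108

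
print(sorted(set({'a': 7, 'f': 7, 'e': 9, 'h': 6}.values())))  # [6, 7, 9]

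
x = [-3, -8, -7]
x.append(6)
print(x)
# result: [-3, -8, -7, 6]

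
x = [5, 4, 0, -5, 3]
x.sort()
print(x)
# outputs [-5, 0, 3, 4, 5]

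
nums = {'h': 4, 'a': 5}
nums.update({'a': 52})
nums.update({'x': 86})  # {'h': 4, 'a': 52, 'x': 86}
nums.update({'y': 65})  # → {'h': 4, 'a': 52, 'x': 86, 'y': 65}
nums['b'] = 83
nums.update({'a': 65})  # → {'h': 4, 'a': 65, 'x': 86, 'y': 65, 'b': 83}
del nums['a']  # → {'h': 4, 'x': 86, 'y': 65, 'b': 83}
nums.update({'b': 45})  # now {'h': 4, 'x': 86, 'y': 65, 'b': 45}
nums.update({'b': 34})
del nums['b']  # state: {'h': 4, 'x': 86, 'y': 65}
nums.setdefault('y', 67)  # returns 65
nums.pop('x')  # 86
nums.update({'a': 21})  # {'h': 4, 'y': 65, 'a': 21}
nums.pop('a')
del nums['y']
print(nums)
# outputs {'h': 4}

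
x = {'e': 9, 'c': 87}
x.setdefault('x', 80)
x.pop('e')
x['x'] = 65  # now {'c': 87, 'x': 65}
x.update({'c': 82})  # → {'c': 82, 'x': 65}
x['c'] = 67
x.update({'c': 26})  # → {'c': 26, 'x': 65}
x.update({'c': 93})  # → {'c': 93, 'x': 65}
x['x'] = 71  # {'c': 93, 'x': 71}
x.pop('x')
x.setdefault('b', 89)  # 89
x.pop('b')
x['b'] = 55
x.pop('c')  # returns 93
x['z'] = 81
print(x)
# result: {'b': 55, 'z': 81}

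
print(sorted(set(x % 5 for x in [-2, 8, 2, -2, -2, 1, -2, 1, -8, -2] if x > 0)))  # [1, 2, 3]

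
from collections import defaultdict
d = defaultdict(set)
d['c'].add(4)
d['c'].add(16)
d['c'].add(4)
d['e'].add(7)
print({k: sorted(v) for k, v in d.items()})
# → {'c': [4, 16], 'e': [7]}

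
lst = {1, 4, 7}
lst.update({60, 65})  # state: {1, 4, 7, 60, 65}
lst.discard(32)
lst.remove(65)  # {1, 4, 7, 60}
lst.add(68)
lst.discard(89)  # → {1, 4, 7, 60, 68}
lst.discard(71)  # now {1, 4, 7, 60, 68}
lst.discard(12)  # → {1, 4, 7, 60, 68}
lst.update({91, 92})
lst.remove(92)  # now {1, 4, 7, 60, 68, 91}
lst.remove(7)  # {1, 4, 60, 68, 91}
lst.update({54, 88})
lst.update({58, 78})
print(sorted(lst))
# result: [1, 4, 54, 58, 60, 68, 78, 88, 91]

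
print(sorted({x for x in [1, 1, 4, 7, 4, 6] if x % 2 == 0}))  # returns [4, 6]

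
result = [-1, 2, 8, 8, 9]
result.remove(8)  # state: [-1, 2, 8, 9]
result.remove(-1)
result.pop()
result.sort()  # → [2, 8]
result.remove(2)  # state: [8]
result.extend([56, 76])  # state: [8, 56, 76]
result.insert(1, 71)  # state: [8, 71, 56, 76]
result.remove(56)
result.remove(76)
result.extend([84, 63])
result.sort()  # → [8, 63, 71, 84]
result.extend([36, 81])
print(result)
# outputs [8, 63, 71, 84, 36, 81]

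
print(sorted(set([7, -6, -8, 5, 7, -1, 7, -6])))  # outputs [-8, -6, -1, 5, 7]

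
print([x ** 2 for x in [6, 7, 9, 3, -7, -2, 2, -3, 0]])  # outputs [36, 49, 81, 9, 49, 4, 4, 9, 0]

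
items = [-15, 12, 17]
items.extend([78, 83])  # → [-15, 12, 17, 78, 83]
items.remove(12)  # [-15, 17, 78, 83]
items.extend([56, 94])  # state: [-15, 17, 78, 83, 56, 94]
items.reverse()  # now [94, 56, 83, 78, 17, -15]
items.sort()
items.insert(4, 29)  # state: [-15, 17, 56, 78, 29, 83, 94]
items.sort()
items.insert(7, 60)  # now [-15, 17, 29, 56, 78, 83, 94, 60]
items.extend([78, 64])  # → [-15, 17, 29, 56, 78, 83, 94, 60, 78, 64]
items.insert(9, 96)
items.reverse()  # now [64, 96, 78, 60, 94, 83, 78, 56, 29, 17, -15]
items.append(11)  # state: [64, 96, 78, 60, 94, 83, 78, 56, 29, 17, -15, 11]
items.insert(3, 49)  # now [64, 96, 78, 49, 60, 94, 83, 78, 56, 29, 17, -15, 11]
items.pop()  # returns 11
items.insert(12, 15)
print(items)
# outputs [64, 96, 78, 49, 60, 94, 83, 78, 56, 29, 17, -15, 15]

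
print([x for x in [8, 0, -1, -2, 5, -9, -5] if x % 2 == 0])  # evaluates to [8, 0, -2]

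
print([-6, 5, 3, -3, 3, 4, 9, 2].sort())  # None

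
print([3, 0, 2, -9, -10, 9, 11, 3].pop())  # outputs 3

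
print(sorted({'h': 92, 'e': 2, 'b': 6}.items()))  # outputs [('b', 6), ('e', 2), ('h', 92)]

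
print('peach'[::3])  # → pc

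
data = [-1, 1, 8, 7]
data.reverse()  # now [7, 8, 1, -1]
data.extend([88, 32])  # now [7, 8, 1, -1, 88, 32]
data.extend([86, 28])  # [7, 8, 1, -1, 88, 32, 86, 28]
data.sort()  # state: [-1, 1, 7, 8, 28, 32, 86, 88]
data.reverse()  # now [88, 86, 32, 28, 8, 7, 1, -1]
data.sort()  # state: [-1, 1, 7, 8, 28, 32, 86, 88]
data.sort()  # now [-1, 1, 7, 8, 28, 32, 86, 88]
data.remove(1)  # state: [-1, 7, 8, 28, 32, 86, 88]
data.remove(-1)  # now [7, 8, 28, 32, 86, 88]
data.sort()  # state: [7, 8, 28, 32, 86, 88]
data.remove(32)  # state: [7, 8, 28, 86, 88]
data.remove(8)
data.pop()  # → 88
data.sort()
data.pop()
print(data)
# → [7, 28]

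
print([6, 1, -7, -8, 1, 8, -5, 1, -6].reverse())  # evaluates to None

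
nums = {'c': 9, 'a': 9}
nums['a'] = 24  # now {'c': 9, 'a': 24}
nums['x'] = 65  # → {'c': 9, 'a': 24, 'x': 65}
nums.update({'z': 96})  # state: {'c': 9, 'a': 24, 'x': 65, 'z': 96}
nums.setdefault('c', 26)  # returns 9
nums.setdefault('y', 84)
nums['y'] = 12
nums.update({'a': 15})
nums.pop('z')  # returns 96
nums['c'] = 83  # {'c': 83, 'a': 15, 'x': 65, 'y': 12}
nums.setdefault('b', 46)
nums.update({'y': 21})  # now {'c': 83, 'a': 15, 'x': 65, 'y': 21, 'b': 46}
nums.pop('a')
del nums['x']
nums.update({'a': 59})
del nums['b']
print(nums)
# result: {'c': 83, 'y': 21, 'a': 59}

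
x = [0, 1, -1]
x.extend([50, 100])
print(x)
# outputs [0, 1, -1, 50, 100]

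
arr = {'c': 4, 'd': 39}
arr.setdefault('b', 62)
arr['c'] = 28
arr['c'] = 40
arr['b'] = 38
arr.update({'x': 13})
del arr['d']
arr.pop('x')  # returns 13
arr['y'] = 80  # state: {'c': 40, 'b': 38, 'y': 80}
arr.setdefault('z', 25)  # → 25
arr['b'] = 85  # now {'c': 40, 'b': 85, 'y': 80, 'z': 25}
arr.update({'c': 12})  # {'c': 12, 'b': 85, 'y': 80, 'z': 25}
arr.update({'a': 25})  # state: {'c': 12, 'b': 85, 'y': 80, 'z': 25, 'a': 25}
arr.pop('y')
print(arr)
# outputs {'c': 12, 'b': 85, 'z': 25, 'a': 25}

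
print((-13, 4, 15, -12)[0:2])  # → (-13, 4)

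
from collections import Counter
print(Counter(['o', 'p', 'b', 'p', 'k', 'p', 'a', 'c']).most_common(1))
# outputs [('p', 3)]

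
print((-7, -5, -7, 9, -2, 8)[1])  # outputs -5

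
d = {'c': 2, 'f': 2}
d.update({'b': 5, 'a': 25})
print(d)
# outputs {'c': 2, 'f': 2, 'b': 5, 'a': 25}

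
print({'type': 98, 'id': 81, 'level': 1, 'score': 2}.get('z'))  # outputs None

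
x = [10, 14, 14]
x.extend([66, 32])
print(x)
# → [10, 14, 14, 66, 32]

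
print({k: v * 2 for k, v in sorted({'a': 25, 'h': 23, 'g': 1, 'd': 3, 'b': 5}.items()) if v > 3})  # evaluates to {'a': 50, 'b': 10, 'h': 46}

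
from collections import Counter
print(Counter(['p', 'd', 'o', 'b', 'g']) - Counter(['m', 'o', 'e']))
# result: Counter({'p': 1, 'd': 1, 'b': 1, 'g': 1})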